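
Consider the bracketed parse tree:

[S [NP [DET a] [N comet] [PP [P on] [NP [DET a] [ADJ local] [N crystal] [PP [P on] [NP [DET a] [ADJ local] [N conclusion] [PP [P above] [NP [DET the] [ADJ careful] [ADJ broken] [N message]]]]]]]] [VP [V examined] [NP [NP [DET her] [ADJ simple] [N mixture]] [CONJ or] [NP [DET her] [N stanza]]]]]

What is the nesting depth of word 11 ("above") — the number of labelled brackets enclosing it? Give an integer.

8

The word sits inside P, which is inside PP, inside NP, inside PP, inside NP, inside PP, inside NP, inside S — 8 brackets in all.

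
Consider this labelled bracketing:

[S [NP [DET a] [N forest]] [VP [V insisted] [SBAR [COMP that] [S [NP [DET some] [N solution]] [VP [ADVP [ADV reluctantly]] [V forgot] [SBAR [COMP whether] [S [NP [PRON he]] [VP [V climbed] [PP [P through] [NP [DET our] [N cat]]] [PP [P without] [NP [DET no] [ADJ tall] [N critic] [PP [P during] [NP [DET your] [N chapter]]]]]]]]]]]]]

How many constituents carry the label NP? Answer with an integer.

Listing each NP by its span: [NP a forest]; [NP some solution]; [NP he]; [NP our cat]; [NP no tall critic during your chapter]; [NP your chapter] — that makes 6.

6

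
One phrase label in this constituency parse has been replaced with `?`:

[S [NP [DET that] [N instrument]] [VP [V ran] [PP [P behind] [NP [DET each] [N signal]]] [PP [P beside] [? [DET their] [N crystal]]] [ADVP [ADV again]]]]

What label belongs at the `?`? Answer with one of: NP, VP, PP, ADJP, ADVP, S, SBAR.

The `?` node immediately contains: DET 'their', N 'crystal'. That is the internal structure of a noun phrase, so the label is NP.

NP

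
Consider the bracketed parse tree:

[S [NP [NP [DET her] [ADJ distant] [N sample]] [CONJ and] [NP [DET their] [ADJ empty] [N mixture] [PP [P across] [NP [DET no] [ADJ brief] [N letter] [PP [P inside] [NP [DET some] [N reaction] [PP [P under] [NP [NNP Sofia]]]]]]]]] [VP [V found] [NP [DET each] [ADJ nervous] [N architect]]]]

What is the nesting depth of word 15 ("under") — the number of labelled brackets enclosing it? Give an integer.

Counting open brackets not yet closed at "under": [S [NP [NP [PP [NP [PP [NP [PP [P = 9.

9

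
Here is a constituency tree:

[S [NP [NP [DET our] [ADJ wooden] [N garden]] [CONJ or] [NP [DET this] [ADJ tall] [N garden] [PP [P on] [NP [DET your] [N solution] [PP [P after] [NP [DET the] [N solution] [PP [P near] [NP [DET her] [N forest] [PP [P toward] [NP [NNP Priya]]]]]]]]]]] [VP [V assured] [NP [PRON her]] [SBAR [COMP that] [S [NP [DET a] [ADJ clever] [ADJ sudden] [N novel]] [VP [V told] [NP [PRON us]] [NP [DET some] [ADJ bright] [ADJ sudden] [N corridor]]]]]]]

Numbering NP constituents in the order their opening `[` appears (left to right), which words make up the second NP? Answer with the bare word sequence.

In left-to-right order the NP constituents are "our wooden garden or this tall garden on your solution after the solution near her forest toward Priya"; "our wooden garden"; "this tall garden on your solution after the solution near her forest toward Priya"; "your solution after the solution near her forest toward Priya"; "the solution near her forest toward Priya"; "her forest toward Priya"; "Priya"; "her"; "a clever sudden novel"; "us"; "some bright sudden corridor". Number 2 is "our wooden garden".

our wooden garden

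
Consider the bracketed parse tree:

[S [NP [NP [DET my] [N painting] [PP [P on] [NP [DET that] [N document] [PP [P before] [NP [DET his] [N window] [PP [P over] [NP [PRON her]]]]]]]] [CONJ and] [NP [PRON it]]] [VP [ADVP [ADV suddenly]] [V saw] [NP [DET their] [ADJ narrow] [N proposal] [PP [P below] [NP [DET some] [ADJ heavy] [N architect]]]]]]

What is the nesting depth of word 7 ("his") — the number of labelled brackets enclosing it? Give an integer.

8

Counting open brackets not yet closed at "his": [S [NP [NP [PP [NP [PP [NP [DET = 8.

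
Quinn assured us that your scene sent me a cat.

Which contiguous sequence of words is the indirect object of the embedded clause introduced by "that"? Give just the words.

me

"sent" heads the VP of the embedded clause introduced by "that", and "me" is its indirect object.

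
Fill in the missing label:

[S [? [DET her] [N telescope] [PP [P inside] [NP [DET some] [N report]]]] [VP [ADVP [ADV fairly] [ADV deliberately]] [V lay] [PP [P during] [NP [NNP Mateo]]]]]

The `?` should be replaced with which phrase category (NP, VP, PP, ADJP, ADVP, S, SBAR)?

Looking at what the `?` directly dominates — DET 'her', N 'telescope', PP — this is a noun phrase (NP).

NP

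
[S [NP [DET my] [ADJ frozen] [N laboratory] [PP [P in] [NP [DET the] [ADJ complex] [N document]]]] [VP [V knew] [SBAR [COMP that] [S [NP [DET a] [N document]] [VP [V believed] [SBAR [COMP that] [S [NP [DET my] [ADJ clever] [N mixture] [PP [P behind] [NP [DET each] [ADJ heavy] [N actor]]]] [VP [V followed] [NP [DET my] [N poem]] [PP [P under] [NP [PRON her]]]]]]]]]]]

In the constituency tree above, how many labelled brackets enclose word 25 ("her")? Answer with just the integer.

11

The word sits inside PRON, which is inside NP, inside PP, inside VP, inside S, inside SBAR, inside VP, inside S, inside SBAR, inside VP, inside S — 11 brackets in all.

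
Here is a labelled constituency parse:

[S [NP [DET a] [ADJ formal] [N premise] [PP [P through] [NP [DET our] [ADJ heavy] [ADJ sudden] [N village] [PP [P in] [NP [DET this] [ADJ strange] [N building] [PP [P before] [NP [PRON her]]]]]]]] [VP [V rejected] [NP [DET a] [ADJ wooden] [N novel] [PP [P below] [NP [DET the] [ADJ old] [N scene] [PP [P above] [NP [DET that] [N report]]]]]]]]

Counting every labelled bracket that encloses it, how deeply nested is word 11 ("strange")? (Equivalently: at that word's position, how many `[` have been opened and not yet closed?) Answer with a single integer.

7

Counting open brackets not yet closed at "strange": [S [NP [PP [NP [PP [NP [ADJ = 7.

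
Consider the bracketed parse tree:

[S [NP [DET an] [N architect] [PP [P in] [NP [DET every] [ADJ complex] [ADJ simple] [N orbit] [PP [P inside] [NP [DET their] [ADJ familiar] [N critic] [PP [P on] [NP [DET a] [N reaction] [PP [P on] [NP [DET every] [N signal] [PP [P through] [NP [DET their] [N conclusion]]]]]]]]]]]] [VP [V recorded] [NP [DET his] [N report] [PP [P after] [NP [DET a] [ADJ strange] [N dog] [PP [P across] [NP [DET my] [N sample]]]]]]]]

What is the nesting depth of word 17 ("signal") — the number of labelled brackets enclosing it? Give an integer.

Counting open brackets not yet closed at "signal": [S [NP [PP [NP [PP [NP [PP [NP [PP [NP [N = 11.

11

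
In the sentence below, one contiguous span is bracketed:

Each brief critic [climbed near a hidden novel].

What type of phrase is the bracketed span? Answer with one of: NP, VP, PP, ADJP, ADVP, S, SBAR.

VP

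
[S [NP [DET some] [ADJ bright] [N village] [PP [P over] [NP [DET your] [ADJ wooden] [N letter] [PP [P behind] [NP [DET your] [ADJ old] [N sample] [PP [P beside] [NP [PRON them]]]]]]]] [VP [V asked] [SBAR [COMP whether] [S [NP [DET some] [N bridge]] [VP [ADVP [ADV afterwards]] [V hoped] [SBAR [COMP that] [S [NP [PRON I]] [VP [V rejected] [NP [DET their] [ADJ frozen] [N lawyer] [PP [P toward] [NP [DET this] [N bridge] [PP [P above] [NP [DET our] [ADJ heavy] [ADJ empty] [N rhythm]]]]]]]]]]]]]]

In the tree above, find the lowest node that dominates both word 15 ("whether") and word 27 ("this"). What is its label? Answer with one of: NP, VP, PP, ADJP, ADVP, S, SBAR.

SBAR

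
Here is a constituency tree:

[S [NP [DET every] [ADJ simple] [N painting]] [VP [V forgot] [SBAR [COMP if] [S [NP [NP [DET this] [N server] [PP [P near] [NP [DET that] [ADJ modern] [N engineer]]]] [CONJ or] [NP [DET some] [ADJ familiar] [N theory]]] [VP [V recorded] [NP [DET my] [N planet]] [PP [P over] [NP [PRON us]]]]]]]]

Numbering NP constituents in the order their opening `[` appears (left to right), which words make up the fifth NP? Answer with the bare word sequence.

some familiar theory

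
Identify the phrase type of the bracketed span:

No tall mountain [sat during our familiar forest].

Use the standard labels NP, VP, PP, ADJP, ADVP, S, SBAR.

The bracketed span "sat during our familiar forest" is headed by "sat", making it a verb phrase (VP).

VP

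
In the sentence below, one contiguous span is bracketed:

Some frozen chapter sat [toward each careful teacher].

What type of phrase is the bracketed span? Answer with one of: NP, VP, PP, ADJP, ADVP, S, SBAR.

The bracketed span "toward each careful teacher" is headed by "toward", making it a prepositional phrase (PP).

PP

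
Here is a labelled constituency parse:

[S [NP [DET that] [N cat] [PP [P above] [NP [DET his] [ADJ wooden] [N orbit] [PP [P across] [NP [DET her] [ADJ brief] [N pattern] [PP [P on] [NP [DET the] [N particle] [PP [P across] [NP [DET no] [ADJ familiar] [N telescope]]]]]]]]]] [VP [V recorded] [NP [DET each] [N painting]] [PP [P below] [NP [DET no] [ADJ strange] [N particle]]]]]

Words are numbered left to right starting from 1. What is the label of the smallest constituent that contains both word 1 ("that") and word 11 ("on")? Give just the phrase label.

NP

The smallest bracket enclosing both words is [NP that cat above his wooden orbit across her brief pattern on the particle across no familiar telescope], so the label is NP.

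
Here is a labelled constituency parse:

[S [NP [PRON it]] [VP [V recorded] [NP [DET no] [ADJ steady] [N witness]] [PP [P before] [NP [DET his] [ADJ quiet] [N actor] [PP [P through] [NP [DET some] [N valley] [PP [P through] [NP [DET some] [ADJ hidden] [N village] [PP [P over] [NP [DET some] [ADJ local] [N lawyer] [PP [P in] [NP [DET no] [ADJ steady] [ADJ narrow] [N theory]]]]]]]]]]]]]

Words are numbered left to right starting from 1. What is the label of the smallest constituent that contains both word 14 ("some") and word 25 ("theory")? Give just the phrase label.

NP

The smallest bracket enclosing both words is [NP some hidden village over some local lawyer in no steady narrow theory], so the label is NP.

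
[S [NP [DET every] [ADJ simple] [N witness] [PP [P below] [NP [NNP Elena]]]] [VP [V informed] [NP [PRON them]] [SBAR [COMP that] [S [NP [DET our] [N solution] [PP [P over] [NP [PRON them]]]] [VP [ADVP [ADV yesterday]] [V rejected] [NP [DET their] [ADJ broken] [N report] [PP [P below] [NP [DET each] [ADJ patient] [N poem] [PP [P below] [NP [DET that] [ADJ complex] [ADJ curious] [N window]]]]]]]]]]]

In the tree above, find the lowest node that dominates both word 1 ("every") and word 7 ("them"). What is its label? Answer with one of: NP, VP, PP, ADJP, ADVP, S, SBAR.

S

Both words fall inside [S every simple witness below Elena informed them that our solution over them yesterday rejected their broken report below each patient poem below that complex curious window] (words 1–26), and no smaller constituent contains them both. Label: S.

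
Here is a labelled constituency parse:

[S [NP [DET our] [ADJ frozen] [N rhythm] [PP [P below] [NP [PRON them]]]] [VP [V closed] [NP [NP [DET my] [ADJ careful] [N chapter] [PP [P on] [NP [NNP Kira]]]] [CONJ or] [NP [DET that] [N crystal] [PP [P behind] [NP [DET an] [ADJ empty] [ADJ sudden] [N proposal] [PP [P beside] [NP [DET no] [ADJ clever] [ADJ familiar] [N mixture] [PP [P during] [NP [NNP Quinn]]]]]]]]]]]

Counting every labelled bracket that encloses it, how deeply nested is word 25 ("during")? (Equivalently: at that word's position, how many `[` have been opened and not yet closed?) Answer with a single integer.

10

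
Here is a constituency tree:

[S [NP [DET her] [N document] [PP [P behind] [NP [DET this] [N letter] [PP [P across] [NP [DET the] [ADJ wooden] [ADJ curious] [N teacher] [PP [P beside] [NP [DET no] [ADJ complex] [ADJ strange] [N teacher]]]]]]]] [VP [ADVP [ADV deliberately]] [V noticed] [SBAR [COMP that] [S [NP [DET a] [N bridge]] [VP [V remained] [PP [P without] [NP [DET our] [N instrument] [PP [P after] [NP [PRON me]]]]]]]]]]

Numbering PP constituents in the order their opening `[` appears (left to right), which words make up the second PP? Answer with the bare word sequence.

The PP opening brackets appear, in order, over: "behind this letter across the wooden curious teacher beside no complex strange teacher"; "across the wooden curious teacher beside no complex strange teacher"; "beside no complex strange teacher"; "without our instrument after me"; "after me". The second one spans "across the wooden curious teacher beside no complex strange teacher".

across the wooden curious teacher beside no complex strange teacher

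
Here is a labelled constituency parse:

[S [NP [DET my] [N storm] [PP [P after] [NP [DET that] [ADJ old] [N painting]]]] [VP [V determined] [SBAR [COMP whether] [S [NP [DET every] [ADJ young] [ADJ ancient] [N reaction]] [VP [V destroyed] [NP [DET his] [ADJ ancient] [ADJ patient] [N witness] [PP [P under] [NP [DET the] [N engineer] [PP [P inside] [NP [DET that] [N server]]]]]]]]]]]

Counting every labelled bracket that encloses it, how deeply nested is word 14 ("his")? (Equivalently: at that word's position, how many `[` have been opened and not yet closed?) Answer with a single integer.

7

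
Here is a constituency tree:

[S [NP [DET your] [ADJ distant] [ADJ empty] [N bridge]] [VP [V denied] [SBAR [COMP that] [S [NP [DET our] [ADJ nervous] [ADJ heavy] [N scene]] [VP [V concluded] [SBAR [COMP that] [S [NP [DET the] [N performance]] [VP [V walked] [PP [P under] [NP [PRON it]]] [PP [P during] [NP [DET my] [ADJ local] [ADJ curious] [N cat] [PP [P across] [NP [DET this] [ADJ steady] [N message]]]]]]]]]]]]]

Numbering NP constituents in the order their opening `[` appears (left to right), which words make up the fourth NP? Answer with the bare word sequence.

The NP opening brackets appear, in order, over: "your distant empty bridge"; "our nervous heavy scene"; "the performance"; "it"; "my local curious cat across this steady message"; "this steady message". The fourth one spans "it".

it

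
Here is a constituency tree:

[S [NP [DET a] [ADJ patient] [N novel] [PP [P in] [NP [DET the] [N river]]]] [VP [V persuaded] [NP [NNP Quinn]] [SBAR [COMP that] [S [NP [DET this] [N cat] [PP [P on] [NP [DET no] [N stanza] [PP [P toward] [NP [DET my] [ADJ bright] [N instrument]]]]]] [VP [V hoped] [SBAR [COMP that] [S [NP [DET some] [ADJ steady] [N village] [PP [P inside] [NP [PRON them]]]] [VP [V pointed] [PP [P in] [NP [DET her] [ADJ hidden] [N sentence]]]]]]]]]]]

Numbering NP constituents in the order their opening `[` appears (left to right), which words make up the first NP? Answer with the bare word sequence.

a patient novel in the river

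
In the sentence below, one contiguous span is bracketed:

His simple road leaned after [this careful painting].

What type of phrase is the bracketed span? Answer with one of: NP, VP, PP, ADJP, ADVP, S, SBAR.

NP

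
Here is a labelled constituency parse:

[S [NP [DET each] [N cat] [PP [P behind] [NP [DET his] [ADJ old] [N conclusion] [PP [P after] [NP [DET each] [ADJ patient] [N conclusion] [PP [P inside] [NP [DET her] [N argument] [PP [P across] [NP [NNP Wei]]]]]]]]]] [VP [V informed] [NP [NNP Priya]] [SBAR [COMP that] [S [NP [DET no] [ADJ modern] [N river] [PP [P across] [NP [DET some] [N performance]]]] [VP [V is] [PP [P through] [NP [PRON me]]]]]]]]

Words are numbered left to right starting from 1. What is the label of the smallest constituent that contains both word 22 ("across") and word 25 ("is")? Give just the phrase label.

Word 22 lies under S → VP → SBAR → S → NP → PP → P; word 25 lies under S → VP → SBAR → S → VP → V. The lowest shared node is the S.

S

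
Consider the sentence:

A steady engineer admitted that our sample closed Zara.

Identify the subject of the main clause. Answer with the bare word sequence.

In the main clause the verb is "admitted"; the NP preceding it, "a steady engineer", is the subject.

a steady engineer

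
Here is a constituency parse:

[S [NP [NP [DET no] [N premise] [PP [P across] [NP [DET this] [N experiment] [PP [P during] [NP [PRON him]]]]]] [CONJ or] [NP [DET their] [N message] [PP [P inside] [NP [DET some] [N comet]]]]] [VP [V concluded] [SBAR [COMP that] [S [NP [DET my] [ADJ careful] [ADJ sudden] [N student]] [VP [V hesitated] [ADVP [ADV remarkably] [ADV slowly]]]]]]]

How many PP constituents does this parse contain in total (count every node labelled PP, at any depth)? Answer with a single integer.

3

Scanning left to right, an opening `[PP` appears at word positions 3, 6, 11 — 3 in total.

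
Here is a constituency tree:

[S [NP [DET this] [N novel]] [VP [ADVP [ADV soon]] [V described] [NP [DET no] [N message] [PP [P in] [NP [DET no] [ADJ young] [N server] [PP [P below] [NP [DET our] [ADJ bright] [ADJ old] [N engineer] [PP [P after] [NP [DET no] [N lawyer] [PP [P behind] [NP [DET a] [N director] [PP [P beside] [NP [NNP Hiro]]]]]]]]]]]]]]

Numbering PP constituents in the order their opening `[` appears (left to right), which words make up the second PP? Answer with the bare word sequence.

below our bright old engineer after no lawyer behind a director beside Hiro

The PP opening brackets appear, in order, over: "in no young server below our bright old engineer after no lawyer behind a director beside Hiro"; "below our bright old engineer after no lawyer behind a director beside Hiro"; "after no lawyer behind a director beside Hiro"; "behind a director beside Hiro"; "beside Hiro". The second one spans "below our bright old engineer after no lawyer behind a director beside Hiro".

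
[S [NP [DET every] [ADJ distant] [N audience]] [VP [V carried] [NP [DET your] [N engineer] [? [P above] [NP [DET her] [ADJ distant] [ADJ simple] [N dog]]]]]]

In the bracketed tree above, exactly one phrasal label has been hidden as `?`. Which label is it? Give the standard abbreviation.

The `?` node immediately contains: P 'above', NP. That is the internal structure of a prepositional phrase, so the label is PP.

PP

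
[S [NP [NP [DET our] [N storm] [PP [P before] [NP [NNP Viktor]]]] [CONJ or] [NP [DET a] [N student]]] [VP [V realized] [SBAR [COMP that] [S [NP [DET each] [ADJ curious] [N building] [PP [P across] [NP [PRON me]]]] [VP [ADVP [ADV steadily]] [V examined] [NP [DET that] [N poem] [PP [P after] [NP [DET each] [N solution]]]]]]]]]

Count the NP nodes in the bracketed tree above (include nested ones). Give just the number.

8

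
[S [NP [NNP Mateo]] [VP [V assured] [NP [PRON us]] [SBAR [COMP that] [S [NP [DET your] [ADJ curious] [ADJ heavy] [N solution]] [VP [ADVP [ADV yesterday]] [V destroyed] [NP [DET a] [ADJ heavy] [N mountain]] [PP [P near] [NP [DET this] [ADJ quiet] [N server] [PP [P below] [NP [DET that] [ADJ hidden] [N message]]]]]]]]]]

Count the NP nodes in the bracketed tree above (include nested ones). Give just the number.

6

Scanning left to right, an opening `[NP` appears at word positions 1, 3, 5, 11, 15, 19 — 6 in total.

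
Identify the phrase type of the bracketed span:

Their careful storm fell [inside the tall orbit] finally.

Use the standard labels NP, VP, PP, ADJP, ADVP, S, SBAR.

"inside" is the head of the bracketed span, so the span is a prepositional phrase: PP.

PP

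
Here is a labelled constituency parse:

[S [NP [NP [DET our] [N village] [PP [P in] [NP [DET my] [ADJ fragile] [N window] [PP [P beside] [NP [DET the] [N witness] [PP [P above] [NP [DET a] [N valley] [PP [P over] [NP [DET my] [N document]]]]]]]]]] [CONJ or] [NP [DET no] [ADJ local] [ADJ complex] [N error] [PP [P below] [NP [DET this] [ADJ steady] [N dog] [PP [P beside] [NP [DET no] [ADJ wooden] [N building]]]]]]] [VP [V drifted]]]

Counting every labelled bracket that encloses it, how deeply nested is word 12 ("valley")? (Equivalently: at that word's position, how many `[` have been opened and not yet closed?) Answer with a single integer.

10

Counting open brackets not yet closed at "valley": [S [NP [NP [PP [NP [PP [NP [PP [NP [N = 10.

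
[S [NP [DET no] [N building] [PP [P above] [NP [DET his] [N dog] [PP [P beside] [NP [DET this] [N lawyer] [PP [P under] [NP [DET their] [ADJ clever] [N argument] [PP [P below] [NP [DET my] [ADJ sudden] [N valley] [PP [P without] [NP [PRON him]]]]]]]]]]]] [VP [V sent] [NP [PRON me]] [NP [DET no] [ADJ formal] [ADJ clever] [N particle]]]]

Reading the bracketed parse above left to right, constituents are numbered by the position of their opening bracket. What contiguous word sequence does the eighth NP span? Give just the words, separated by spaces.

no formal clever particle

The NP opening brackets appear, in order, over: "no building above his dog beside this lawyer under their clever argument below my sudden valley without him"; "his dog beside this lawyer under their clever argument below my sudden valley without him"; "this lawyer under their clever argument below my sudden valley without him"; "their clever argument below my sudden valley without him"; "my sudden valley without him"; "him"; "me"; "no formal clever particle". The eighth one spans "no formal clever particle".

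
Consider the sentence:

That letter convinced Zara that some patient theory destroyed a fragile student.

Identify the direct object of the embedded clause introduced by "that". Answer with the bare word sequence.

a fragile student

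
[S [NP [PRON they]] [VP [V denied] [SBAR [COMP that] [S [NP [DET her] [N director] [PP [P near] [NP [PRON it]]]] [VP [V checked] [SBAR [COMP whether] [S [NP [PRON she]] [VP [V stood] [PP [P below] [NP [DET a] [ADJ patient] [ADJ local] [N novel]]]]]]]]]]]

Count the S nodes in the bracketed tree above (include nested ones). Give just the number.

Scanning left to right, an opening `[S` appears at word positions 1, 4, 10 — 3 in total.

3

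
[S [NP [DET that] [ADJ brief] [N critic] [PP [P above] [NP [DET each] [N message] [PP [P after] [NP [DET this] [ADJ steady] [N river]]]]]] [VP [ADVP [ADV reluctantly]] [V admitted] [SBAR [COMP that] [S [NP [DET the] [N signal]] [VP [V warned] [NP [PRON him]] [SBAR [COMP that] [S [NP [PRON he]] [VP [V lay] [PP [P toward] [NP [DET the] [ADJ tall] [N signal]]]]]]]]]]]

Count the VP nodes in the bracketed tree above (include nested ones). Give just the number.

3

The VP constituents are: [VP reluctantly admitted that the signal warned him that he lay toward the tall signal]; [VP warned him that he lay toward the tall signal]; [VP lay toward the tall signal]. Total: 3.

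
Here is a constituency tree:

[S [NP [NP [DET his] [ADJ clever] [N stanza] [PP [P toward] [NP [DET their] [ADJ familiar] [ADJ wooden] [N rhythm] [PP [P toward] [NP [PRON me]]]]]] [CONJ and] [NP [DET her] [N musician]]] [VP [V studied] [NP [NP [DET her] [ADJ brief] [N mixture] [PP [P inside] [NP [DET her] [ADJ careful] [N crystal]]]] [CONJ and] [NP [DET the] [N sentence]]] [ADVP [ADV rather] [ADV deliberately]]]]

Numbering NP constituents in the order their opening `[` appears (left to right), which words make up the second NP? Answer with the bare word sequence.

Opening `[NP` markers occur at word positions 1, 1, 5, 10, 12, 15, 15, 19, 23; the second of these opens the constituent [NP his clever stanza toward their familiar wooden rhythm toward me].

his clever stanza toward their familiar wooden rhythm toward me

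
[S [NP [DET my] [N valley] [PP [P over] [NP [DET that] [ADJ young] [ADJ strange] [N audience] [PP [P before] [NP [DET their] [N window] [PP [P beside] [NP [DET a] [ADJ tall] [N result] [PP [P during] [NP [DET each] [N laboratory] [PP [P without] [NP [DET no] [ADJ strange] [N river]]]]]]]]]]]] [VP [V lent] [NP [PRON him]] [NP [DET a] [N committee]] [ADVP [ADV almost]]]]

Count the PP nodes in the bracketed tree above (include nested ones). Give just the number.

5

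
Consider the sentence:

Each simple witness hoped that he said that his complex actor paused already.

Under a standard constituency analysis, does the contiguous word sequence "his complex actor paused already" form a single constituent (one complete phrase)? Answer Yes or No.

Yes

These words form the whole clause headed by "paused", so yes — one constituent.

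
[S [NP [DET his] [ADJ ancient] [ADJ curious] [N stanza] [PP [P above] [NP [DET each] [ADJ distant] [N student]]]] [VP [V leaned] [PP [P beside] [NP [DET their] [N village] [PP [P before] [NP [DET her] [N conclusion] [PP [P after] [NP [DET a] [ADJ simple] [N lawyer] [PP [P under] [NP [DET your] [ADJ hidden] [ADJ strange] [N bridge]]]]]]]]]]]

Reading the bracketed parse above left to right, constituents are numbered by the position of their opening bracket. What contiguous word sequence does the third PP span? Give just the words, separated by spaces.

before her conclusion after a simple lawyer under your hidden strange bridge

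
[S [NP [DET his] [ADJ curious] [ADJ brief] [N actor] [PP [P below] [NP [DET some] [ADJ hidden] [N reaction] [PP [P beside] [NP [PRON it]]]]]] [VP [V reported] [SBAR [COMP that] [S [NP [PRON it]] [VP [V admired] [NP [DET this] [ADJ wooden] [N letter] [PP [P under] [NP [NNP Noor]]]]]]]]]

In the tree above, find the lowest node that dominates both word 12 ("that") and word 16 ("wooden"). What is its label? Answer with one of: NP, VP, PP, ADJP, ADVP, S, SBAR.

Word 12 lies under S → VP → SBAR → COMP; word 16 lies under S → VP → SBAR → S → VP → NP → ADJ. The lowest shared node is the SBAR.

SBAR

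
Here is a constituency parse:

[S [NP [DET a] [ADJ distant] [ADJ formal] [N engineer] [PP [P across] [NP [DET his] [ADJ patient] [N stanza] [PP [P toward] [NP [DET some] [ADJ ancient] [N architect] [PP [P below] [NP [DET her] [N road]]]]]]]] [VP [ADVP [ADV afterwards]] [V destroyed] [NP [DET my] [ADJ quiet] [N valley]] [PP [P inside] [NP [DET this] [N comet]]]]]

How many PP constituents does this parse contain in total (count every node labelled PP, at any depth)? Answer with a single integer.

4

Scanning left to right, an opening `[PP` appears at word positions 5, 9, 13, 21 — 4 in total.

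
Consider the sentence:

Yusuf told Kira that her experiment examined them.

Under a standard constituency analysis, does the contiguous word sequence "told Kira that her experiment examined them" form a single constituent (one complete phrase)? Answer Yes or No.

Yes

The sequence corresponds to a single VP node — the verb phrase "told Kira that her experiment examined them".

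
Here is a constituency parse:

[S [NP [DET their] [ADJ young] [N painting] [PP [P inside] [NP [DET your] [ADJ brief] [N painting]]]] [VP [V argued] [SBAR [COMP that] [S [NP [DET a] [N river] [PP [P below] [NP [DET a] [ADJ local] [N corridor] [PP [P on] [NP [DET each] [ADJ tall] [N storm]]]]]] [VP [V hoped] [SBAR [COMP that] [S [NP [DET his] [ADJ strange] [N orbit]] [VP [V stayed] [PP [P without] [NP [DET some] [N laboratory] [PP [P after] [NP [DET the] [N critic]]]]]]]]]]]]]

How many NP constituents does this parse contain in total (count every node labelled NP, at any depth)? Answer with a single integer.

The NP constituents are: [NP their young painting inside your brief painting]; [NP your brief painting]; [NP a river below a local corridor on each tall storm]; [NP a local corridor on each tall storm]; [NP each tall storm]; [NP his strange orbit] …. Total: 8.

8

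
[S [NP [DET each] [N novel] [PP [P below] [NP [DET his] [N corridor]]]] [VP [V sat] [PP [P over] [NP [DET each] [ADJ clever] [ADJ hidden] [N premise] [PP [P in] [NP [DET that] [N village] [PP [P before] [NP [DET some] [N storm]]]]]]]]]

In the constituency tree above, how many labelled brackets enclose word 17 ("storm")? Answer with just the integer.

9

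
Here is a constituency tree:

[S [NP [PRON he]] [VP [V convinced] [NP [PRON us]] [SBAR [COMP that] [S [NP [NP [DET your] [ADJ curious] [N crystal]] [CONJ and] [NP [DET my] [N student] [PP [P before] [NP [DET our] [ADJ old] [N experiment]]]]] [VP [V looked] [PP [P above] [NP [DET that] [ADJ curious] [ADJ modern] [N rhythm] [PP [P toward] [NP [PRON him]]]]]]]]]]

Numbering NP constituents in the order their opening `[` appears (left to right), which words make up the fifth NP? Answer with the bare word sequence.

The NP opening brackets appear, in order, over: "he"; "us"; "your curious crystal and my student before our old experiment"; "your curious crystal"; "my student before our old experiment"; "our old experiment"; "that curious modern rhythm toward him"; "him". The fifth one spans "my student before our old experiment".

my student before our old experiment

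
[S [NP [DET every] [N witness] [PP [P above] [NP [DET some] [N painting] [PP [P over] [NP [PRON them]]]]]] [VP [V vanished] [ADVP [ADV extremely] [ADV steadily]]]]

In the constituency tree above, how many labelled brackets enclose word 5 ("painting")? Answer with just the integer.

5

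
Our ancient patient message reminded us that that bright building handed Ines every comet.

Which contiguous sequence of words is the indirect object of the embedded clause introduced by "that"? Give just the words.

Ines

"handed" heads the VP of the embedded clause introduced by "that", and "Ines" is its indirect object.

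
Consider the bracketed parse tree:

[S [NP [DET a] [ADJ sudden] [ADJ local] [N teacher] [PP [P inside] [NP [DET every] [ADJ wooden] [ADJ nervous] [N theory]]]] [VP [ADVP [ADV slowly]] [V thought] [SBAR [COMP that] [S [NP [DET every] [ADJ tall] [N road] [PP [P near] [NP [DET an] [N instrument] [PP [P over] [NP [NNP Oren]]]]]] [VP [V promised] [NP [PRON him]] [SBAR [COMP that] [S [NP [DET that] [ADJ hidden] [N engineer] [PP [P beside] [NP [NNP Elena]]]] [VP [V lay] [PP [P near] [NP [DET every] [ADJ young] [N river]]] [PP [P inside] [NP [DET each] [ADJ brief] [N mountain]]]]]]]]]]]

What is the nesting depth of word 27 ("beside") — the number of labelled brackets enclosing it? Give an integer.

Path from the root down to the word: S → VP → SBAR → S → VP → SBAR → S → NP → PP → P. That is 10 enclosing brackets.

10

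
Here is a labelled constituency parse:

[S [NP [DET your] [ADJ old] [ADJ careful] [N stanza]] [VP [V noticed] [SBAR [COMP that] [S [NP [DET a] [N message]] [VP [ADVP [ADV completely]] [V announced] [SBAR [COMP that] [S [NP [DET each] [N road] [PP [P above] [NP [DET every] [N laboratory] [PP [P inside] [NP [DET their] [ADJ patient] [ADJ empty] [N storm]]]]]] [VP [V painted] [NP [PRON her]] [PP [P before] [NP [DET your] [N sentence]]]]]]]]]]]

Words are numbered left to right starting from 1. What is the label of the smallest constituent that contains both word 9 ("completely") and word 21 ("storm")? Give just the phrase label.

VP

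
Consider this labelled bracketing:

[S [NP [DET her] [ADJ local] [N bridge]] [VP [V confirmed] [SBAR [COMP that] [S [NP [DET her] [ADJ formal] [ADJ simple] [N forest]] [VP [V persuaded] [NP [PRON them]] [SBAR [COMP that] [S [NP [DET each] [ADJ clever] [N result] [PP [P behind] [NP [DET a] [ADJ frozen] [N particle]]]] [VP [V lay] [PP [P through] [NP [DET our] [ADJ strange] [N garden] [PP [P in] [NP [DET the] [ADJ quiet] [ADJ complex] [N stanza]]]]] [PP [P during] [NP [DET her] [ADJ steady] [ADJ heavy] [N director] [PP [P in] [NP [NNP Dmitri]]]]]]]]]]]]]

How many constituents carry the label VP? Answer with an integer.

3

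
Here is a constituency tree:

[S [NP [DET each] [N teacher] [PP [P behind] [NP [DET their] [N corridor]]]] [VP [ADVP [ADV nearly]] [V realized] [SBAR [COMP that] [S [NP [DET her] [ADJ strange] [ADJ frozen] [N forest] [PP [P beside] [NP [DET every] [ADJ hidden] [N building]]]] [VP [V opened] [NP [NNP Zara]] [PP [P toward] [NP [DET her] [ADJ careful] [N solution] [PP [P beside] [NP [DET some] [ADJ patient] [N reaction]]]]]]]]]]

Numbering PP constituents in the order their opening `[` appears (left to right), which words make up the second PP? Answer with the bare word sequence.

The PP opening brackets appear, in order, over: "behind their corridor"; "beside every hidden building"; "toward her careful solution beside some patient reaction"; "beside some patient reaction". The second one spans "beside every hidden building".

beside every hidden building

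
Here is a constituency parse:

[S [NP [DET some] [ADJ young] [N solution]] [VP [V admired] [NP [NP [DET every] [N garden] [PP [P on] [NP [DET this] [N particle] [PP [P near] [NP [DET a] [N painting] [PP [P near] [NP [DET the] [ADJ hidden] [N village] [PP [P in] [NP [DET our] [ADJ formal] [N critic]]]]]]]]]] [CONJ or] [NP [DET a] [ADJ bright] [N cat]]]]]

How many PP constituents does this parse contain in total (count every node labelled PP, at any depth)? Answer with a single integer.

4

The PP constituents are: [PP on this particle near a painting near the hidden village in our formal critic]; [PP near a painting near the hidden village in our formal critic]; [PP near the hidden village in our formal critic]; [PP in our formal critic]. Total: 4.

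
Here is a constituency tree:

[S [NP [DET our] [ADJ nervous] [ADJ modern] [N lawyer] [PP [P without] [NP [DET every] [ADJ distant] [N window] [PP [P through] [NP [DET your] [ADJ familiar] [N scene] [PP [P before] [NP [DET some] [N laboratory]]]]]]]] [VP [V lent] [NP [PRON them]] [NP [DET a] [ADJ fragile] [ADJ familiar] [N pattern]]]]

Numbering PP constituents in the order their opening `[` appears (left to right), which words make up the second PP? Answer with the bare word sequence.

through your familiar scene before some laboratory

In left-to-right order the PP constituents are "without every distant window through your familiar scene before some laboratory"; "through your familiar scene before some laboratory"; "before some laboratory". Number 2 is "through your familiar scene before some laboratory".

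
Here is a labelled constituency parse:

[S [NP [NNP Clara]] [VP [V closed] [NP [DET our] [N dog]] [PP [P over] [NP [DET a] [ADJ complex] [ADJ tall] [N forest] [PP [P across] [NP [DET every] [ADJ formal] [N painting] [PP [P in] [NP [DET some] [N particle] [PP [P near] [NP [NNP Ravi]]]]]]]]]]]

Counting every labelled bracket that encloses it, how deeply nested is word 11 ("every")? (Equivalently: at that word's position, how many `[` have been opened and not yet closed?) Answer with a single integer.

Path from the root down to the word: S → VP → PP → NP → PP → NP → DET. That is 7 enclosing brackets.

7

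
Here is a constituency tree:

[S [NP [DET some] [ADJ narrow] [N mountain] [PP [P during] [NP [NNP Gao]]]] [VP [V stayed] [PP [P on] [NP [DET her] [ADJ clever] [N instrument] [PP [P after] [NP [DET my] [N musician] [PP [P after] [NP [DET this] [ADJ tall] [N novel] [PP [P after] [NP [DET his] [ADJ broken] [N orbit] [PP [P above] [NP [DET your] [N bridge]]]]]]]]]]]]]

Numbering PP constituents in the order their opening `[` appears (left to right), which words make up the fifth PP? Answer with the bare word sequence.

after his broken orbit above your bridge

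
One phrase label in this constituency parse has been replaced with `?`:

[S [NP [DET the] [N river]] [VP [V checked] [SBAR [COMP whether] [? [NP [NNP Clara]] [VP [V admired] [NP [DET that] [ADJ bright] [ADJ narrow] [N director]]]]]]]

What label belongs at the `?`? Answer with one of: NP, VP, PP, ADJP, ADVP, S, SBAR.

The `?` node immediately contains: NP, VP. That is the internal structure of a clause, so the label is S.

S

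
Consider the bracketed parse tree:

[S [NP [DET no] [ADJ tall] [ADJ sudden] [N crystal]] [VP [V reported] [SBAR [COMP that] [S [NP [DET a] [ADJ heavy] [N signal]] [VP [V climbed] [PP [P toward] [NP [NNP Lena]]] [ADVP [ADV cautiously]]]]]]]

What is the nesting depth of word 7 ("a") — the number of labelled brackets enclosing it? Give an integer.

6

Counting open brackets not yet closed at "a": [S [VP [SBAR [S [NP [DET = 6.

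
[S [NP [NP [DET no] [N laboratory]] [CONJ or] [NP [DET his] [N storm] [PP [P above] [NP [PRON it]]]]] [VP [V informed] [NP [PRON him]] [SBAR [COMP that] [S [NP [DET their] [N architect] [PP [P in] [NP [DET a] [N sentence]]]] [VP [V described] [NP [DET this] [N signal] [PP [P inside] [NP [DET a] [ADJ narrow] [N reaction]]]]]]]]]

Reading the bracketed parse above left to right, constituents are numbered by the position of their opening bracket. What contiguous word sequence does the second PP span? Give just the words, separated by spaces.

In left-to-right order the PP constituents are "above it"; "in a sentence"; "inside a narrow reaction". Number 2 is "in a sentence".

in a sentence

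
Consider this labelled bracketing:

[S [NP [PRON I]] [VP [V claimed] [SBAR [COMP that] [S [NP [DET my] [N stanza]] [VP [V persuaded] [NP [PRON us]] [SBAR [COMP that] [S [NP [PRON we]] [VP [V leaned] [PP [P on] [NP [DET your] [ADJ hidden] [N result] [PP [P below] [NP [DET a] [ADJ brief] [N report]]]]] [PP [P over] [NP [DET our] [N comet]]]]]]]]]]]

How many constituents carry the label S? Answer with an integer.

3

Listing each S by its span: [S I claimed that my stanza persuaded us that we leaned on your hidden result below a brief report over our comet]; [S my stanza persuaded us that we leaned on your hidden result below a brief report over our comet]; [S we leaned on your hidden result below a brief report over our comet] — that makes 3.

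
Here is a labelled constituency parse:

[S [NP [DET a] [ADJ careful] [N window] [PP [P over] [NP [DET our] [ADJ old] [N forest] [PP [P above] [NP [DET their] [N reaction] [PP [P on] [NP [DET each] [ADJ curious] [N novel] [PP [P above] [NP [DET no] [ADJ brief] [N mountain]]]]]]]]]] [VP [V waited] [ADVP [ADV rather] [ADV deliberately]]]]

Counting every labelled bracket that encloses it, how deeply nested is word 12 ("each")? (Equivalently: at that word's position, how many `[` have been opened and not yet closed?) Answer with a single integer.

9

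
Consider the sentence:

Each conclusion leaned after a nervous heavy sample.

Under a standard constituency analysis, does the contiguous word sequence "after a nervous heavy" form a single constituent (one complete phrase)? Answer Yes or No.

No

The smallest constituent containing the whole sequence is the prepositional phrase [PP after a nervous heavy sample], but the sequence is only part of it — it straddles the boundary between preposition "after" and noun phrase "a nervous heavy sample".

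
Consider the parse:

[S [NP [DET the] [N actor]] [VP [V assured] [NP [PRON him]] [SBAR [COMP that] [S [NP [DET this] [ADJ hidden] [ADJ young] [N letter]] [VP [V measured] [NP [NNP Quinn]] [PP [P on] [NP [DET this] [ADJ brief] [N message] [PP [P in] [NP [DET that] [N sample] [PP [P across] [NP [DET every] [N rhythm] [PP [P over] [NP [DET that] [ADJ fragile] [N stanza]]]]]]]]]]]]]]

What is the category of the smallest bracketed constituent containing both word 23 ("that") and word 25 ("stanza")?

NP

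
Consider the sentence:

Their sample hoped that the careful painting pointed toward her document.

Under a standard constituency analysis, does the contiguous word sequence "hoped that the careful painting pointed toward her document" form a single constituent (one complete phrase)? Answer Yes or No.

Yes

"hoped that the careful painting pointed toward her document" is exactly the verb phrase [VP hoped that the careful painting pointed toward her document], a complete constituent.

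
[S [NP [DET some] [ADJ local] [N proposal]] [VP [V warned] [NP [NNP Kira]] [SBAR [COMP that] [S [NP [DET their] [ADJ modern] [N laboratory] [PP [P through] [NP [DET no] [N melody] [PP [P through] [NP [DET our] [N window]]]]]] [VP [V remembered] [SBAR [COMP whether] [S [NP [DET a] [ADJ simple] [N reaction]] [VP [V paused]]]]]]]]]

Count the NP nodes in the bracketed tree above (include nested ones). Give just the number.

Scanning left to right, an opening `[NP` appears at word positions 1, 5, 7, 11, 14, 18 — 6 in total.

6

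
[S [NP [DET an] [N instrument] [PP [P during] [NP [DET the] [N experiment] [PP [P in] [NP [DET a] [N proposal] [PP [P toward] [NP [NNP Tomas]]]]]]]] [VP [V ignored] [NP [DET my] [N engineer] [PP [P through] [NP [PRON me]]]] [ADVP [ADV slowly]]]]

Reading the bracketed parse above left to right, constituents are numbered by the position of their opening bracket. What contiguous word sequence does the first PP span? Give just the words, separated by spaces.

during the experiment in a proposal toward Tomas

In left-to-right order the PP constituents are "during the experiment in a proposal toward Tomas"; "in a proposal toward Tomas"; "toward Tomas"; "through me". Number 1 is "during the experiment in a proposal toward Tomas".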